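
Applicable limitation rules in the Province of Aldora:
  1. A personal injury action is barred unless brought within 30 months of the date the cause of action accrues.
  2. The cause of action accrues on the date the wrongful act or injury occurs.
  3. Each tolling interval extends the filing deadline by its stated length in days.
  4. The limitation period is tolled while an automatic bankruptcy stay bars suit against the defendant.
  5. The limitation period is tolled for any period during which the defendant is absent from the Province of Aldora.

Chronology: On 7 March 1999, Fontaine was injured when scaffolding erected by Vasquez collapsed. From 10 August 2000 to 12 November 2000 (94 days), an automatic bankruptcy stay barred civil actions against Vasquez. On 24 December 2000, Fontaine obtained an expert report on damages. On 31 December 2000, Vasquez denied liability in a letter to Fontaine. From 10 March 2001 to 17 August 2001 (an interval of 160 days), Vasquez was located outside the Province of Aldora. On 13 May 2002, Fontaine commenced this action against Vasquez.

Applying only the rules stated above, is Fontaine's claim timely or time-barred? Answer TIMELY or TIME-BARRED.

The cause of action accrued on 7 March 1999, the date of the act.
The untolled deadline — 30 months after 7 March 1999 — is 7 September 2001.
Because the automatic bankruptcy stay ran from 10 August 2000 to 12 November 2000, the deadline is extended by 94 days to 10 December 2001.
The period was tolled for 160 days by the defendant's absence from the jurisdiction (10 March 2001 to 17 August 2001), pushing the deadline to 19 May 2002.
Nothing else in the chronology tolls or restarts the period.
Fontaine filed on 13 May 2002, before the 19 May 2002 deadline, so the action is timely.

TIMELY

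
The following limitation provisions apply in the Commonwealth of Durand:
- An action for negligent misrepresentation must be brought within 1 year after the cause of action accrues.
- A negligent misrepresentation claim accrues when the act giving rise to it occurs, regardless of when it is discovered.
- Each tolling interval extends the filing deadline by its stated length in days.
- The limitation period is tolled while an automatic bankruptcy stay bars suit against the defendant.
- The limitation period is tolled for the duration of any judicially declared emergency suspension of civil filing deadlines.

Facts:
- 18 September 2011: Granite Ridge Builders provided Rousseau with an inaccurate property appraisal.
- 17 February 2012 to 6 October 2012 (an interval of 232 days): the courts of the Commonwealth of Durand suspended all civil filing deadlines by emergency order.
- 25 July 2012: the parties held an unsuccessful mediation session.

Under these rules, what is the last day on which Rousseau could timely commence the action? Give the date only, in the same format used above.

8 May 2013

The limitation period began to run on 18 September 2011.
1 year from 18 September 2011 is 18 September 2012.
The period was tolled for 232 days by the emergency suspension of filing deadlines (17 February 2012 to 6 October 2012), pushing the deadline to 8 May 2013.
None of the other events listed affects the running of the period under the stated rules.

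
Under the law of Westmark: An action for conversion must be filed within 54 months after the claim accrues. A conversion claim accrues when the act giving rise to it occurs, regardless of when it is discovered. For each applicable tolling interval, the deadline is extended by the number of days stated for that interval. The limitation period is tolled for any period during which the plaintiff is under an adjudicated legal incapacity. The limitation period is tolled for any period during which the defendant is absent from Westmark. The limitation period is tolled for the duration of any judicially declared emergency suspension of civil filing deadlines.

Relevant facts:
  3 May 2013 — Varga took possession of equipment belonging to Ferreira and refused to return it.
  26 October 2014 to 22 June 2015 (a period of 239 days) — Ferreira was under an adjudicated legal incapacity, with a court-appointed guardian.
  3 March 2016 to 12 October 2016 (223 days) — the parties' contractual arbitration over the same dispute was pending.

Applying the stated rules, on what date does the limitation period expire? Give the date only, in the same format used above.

The limitation period began to run on 3 May 2013.
The untolled deadline — 54 months after 3 May 2013 — is 3 November 2017.
The plaintiff's legal incapacity from 26 October 2014 to 22 June 2015 tolled the period for 239 days, extending the deadline to 30 June 2018.
Although a pending arbitration ran from 3 March 2016 to 12 October 2016, the stated rules do not make that a tolling event, so it is disregarded.

30 June 2018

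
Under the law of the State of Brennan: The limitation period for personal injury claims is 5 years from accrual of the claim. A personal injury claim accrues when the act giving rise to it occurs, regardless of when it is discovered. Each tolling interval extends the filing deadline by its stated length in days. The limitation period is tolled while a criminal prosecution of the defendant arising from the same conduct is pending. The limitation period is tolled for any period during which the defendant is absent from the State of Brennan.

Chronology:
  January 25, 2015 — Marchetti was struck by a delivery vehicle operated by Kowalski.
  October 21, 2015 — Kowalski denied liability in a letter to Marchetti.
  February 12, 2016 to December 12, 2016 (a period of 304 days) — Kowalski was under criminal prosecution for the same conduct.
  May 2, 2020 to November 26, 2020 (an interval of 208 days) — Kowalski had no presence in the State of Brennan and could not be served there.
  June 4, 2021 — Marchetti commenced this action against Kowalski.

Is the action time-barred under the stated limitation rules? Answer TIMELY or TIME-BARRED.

The claim accrued on January 25, 2015, the date of the act.
The untolled deadline — 5 years after January 25, 2015 — is January 25, 2020.
Because the pending criminal prosecution ran from February 12, 2016 to December 12, 2016, the deadline is extended by 304 days to November 24, 2020.
The period was tolled for 208 days by the defendant's absence from the jurisdiction (May 2, 2020 to November 26, 2020), pushing the deadline to June 20, 2021.
Nothing else in the chronology tolls or restarts the period.
Filing on June 4, 2021 beat the June 20, 2021 deadline — the action is timely.

TIMELY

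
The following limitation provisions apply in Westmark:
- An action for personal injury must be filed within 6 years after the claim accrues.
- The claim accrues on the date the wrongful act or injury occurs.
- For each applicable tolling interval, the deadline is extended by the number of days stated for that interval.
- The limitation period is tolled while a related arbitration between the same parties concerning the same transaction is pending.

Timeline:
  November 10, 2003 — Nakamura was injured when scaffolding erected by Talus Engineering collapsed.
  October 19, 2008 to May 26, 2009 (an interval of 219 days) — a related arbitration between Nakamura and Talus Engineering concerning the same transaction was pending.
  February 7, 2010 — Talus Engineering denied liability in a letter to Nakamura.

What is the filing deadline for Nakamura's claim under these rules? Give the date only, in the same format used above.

The limitation period began to run on November 10, 2003.
Adding the 6 years base period to November 10, 2003 gives a deadline of November 10, 2009, before any tolling.
The pending related arbitration from October 19, 2008 to May 26, 2009 tolled the period for 219 days, extending the deadline to June 17, 2010.
Nothing else in the chronology tolls or restarts the period.

June 17, 2010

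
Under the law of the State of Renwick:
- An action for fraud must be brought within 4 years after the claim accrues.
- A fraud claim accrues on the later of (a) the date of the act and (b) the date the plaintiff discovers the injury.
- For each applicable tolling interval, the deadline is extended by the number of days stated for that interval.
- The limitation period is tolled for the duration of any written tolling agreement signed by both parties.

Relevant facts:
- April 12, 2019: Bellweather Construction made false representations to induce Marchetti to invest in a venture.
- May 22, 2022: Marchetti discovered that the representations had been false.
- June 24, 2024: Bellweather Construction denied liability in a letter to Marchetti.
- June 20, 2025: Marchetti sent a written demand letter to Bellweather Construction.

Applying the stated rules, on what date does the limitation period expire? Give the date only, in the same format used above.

The claim accrued on May 22, 2022 — the later of the April 12, 2019 act and the May 22, 2022 discovery.
Adding the 4 years base period to May 22, 2022 gives a deadline of May 22, 2026, before any tolling.
Nothing else in the chronology tolls or restarts the period.

May 22, 2026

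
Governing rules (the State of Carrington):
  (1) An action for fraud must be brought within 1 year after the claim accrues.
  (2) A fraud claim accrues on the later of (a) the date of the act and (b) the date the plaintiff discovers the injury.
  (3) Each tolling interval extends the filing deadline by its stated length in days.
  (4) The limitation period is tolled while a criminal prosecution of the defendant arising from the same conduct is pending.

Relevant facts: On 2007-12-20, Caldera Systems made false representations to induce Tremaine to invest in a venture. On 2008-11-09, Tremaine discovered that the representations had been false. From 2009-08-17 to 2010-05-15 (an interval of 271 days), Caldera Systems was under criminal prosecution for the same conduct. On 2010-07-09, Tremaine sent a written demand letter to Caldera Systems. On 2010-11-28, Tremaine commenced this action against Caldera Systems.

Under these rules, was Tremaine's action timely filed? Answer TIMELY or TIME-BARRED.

TIME-BARRED

Taking the later of the act (2007-12-20) and discovery (2008-11-09), the claim accrued on 2008-11-09.
Adding the 1 year base period to 2008-11-09 gives a deadline of 2009-11-09, before any tolling.
The period was tolled for 271 days by the pending criminal prosecution (2009-08-17 to 2010-05-15), pushing the deadline to 2010-08-07.
None of the other events listed affects the running of the period under the stated rules.
Filing on 2010-11-28 missed the 2010-08-07 deadline — the action is time-barred.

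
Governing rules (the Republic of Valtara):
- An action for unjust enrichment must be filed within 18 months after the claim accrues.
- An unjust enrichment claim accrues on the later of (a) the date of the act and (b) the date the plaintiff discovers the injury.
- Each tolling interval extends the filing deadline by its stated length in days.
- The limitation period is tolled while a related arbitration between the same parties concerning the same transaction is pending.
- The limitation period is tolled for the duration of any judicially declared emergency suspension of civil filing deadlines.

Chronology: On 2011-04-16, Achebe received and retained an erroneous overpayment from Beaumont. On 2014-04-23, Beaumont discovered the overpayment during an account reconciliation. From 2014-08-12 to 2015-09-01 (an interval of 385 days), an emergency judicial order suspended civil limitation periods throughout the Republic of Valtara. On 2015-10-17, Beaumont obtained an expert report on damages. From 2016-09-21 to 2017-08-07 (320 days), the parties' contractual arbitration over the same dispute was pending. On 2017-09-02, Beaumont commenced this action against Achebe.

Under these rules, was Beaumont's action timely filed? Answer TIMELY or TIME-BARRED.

Because discovery on 2014-04-23 post-dates the 2011-04-16 act, accrual under the later-of rule falls on 2014-04-23.
The untolled deadline — 18 months after 2014-04-23 — is 2015-10-23.
Because the emergency suspension of filing deadlines ran from 2014-08-12 to 2015-09-01, the deadline is extended by 385 days to 2016-11-11.
The period was tolled for 320 days by the pending related arbitration (2016-09-21 to 2017-08-07), pushing the deadline to 2017-09-27.
Nothing else in the chronology tolls or restarts the period.
Beaumont filed on 2017-09-02, before the 2017-09-27 deadline, so the action is timely.

TIMELY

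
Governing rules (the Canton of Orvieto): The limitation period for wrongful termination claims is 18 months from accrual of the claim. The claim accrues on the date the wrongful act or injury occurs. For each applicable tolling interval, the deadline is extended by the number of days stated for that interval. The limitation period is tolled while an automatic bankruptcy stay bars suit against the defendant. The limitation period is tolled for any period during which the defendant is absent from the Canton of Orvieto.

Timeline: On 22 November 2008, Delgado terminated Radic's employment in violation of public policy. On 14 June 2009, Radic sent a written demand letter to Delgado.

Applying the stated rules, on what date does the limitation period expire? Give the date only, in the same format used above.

The claim accrued on 22 November 2008, the date of the act.
18 months from 22 November 2008 is 22 May 2010.
The other events in the timeline have no effect on the limitation period under the stated rules.

22 May 2010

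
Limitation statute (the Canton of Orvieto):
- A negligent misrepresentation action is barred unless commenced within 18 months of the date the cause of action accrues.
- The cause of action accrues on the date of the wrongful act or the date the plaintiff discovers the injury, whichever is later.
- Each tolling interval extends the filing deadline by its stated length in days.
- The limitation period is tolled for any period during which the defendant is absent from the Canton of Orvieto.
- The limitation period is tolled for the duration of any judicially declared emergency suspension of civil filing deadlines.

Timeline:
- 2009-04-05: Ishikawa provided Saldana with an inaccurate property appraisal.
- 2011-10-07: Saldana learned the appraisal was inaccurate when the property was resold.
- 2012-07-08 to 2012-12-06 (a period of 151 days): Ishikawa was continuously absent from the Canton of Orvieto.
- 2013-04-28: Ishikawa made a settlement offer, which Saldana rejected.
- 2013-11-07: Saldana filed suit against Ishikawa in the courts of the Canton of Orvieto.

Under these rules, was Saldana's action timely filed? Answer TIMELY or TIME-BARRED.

TIME-BARRED

Because discovery on 2011-10-07 post-dates the 2009-04-05 act, accrual under the later-of rule falls on 2011-10-07.
18 months from 2011-10-07 is 2013-04-07.
The defendant's absence from the jurisdiction from 2012-07-08 to 2012-12-06 tolled the period for 151 days, extending the deadline to 2013-09-05.
Nothing else in the chronology tolls or restarts the period.
Filing on 2013-11-07 missed the 2013-09-05 deadline — the action is time-barred.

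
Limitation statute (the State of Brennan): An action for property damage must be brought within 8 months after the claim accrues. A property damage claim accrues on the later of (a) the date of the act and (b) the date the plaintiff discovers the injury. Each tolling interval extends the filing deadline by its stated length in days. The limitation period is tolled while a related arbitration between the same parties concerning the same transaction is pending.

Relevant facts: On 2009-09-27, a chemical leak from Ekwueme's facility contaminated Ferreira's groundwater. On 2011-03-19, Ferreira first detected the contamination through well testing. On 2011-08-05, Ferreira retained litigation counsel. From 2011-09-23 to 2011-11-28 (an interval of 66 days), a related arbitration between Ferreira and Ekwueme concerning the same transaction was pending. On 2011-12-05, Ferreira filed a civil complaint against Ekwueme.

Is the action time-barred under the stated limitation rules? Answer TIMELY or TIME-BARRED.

TIMELY

The claim accrued on 2011-03-19 — the later of the 2009-09-27 act and the 2011-03-19 discovery.
Adding the 8 months base period to 2011-03-19 gives a deadline of 2011-11-19, before any tolling.
The period was tolled for 66 days by the pending related arbitration (2011-09-23 to 2011-11-28), pushing the deadline to 2012-01-24.
The other events in the timeline have no effect on the limitation period under the stated rules.
Ferreira filed on 2011-12-05, before the 2012-01-24 deadline, so the action is timely.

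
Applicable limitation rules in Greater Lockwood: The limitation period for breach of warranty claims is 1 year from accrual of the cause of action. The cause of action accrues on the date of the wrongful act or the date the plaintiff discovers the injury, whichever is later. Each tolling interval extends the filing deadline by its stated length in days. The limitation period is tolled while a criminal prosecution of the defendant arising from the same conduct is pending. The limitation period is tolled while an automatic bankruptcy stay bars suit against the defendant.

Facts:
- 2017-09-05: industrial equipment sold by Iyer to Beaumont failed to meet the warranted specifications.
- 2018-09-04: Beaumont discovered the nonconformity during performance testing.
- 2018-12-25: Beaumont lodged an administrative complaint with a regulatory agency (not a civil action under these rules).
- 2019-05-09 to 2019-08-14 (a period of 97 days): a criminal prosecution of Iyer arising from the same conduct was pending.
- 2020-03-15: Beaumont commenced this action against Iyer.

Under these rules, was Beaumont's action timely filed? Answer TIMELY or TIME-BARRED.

Taking the later of the act (2017-09-05) and discovery (2018-09-04), the claim accrued on 2018-09-04.
1 year from 2018-09-04 is 2019-09-04.
The pending criminal prosecution from 2019-05-09 to 2019-08-14 tolled the period for 97 days, extending the deadline to 2019-12-10.
The other events in the timeline have no effect on the limitation period under the stated rules.
Filing on 2020-03-15 missed the 2019-12-10 deadline — the action is time-barred.

TIME-BARRED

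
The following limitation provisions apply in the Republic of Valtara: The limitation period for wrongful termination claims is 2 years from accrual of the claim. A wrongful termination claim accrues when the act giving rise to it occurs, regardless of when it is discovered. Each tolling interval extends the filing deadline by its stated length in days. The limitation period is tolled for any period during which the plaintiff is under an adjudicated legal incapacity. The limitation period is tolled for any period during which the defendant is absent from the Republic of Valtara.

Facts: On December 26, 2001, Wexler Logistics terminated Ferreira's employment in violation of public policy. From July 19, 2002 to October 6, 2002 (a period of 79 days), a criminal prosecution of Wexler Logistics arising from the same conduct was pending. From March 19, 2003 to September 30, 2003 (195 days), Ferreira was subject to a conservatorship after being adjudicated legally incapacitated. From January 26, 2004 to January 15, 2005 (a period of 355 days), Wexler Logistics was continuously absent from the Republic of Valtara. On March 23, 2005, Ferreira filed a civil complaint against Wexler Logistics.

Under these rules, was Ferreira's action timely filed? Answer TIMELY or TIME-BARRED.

The limitation period began to run on December 26, 2001.
The untolled deadline — 2 years after December 26, 2001 — is December 26, 2003.
Because the plaintiff's legal incapacity ran from March 19, 2003 to September 30, 2003, the deadline is extended by 195 days to July 8, 2004.
The defendant's absence from the jurisdiction from January 26, 2004 to January 15, 2005 tolled the period for 355 days, extending the deadline to June 28, 2005.
The pending criminal prosecution from July 19, 2002 to October 6, 2002 does not toll the period, because no stated rule makes a criminal prosecution a tolling event.
Filing on March 23, 2005 beat the June 28, 2005 deadline — the action is timely.

TIMELY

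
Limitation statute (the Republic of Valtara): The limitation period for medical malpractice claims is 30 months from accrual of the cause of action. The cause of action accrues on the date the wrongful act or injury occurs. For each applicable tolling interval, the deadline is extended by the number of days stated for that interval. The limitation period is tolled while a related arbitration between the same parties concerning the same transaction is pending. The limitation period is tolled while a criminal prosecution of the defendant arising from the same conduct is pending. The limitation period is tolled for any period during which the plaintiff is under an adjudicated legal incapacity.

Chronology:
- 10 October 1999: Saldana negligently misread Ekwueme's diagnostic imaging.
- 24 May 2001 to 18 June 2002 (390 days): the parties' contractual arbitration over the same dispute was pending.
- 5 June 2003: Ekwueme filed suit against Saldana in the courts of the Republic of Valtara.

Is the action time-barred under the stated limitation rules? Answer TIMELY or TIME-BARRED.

TIME-BARRED

The cause of action accrued on 10 October 1999, the date of the act.
30 months from 10 October 1999 is 10 April 2002.
The pending related arbitration from 24 May 2001 to 18 June 2002 tolled the period for 390 days, extending the deadline to 5 May 2003.
Filing on 5 June 2003 missed the 5 May 2003 deadline — the action is time-barred.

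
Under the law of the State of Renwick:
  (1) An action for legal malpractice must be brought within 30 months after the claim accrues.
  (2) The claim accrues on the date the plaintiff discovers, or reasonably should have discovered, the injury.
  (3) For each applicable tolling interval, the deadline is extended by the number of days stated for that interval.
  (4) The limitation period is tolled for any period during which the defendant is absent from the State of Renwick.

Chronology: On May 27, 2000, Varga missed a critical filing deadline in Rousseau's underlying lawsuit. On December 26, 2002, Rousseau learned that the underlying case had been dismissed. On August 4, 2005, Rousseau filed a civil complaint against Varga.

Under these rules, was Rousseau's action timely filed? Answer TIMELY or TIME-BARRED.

Under the discovery rule, the claim accrued on December 26, 2002, when Rousseau discovered the injury — not on the May 27, 2000 date of the underlying act.
30 months from December 26, 2002 is June 26, 2005.
Rousseau filed on August 4, 2005, after the June 26, 2005 deadline, so the action is time-barred.

TIME-BARRED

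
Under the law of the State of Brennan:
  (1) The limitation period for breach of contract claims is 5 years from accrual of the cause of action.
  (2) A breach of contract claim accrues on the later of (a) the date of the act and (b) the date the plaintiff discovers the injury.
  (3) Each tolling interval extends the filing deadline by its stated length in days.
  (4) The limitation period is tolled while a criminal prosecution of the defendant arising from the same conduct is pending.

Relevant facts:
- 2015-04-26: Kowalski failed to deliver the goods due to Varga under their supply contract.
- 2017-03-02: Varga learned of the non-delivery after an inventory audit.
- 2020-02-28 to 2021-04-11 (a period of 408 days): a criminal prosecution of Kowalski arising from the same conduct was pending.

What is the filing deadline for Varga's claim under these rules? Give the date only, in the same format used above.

2023-04-14

The claim accrued on 2017-03-02 — the later of the 2015-04-26 act and the 2017-03-02 discovery.
The untolled deadline — 5 years after 2017-03-02 — is 2022-03-02.
The period was tolled for 408 days by the pending criminal prosecution (2020-02-28 to 2021-04-11), pushing the deadline to 2023-04-14.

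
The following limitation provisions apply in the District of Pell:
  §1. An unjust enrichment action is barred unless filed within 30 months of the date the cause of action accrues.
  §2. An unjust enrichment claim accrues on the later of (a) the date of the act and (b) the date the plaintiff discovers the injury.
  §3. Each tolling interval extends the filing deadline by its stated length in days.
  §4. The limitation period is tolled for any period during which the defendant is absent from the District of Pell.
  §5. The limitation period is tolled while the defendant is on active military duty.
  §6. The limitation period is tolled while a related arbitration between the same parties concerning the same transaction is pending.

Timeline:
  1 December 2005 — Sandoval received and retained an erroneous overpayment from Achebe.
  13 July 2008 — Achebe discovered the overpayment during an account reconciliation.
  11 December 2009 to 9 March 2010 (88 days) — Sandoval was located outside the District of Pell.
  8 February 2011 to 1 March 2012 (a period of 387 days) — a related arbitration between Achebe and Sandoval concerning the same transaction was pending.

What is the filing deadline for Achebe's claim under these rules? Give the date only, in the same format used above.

The claim accrued on 13 July 2008 — the later of the 1 December 2005 act and the 13 July 2008 discovery.
The untolled deadline — 30 months after 13 July 2008 — is 13 January 2011.
The defendant's absence from the jurisdiction from 11 December 2009 to 9 March 2010 tolled the period for 88 days, extending the deadline to 11 April 2011.
The pending related arbitration from 8 February 2011 to 1 March 2012 tolled the period for 387 days, extending the deadline to 2 May 2012.

2 May 2012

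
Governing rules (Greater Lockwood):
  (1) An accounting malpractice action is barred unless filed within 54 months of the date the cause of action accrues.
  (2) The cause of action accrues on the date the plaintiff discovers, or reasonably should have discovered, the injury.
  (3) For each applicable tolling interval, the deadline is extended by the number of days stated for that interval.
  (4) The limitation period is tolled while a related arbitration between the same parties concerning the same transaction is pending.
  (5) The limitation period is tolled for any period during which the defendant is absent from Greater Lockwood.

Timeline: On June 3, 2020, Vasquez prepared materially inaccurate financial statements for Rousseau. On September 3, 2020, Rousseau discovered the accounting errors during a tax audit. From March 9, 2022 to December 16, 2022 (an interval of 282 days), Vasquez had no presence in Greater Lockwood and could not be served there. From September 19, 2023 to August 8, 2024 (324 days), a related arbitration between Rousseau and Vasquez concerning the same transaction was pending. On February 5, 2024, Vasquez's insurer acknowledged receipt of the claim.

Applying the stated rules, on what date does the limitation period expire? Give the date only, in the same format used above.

October 30, 2026

Accrual is tied to discovery, so the period began on September 3, 2020 rather than on June 3, 2020 when the act occurred.
54 months from September 3, 2020 is March 3, 2025.
The period was tolled for 282 days by the defendant's absence from the jurisdiction (March 9, 2022 to December 16, 2022), pushing the deadline to December 10, 2025.
The pending related arbitration from September 19, 2023 to August 8, 2024 tolled the period for 324 days, extending the deadline to October 30, 2026.
Nothing else in the chronology tolls or restarts the period.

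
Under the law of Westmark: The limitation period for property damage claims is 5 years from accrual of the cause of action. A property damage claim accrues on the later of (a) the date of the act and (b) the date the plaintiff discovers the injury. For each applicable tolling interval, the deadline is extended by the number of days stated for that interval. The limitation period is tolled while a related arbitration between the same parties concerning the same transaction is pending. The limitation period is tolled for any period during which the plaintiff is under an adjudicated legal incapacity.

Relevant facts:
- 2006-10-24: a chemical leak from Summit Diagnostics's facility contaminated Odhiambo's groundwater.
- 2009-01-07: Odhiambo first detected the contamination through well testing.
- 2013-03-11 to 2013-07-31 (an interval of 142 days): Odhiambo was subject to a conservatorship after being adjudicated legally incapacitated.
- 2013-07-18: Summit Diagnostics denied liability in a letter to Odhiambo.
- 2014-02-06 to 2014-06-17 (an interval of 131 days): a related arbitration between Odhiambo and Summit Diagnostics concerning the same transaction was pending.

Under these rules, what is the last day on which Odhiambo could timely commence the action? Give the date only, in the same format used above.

2014-10-07

The claim accrued on 2009-01-07 — the later of the 2006-10-24 act and the 2009-01-07 discovery.
5 years from 2009-01-07 is 2014-01-07.
The period was tolled for 142 days by the plaintiff's legal incapacity (2013-03-11 to 2013-07-31), pushing the deadline to 2014-05-29.
The pending related arbitration from 2014-02-06 to 2014-06-17 tolled the period for 131 days, extending the deadline to 2014-10-07.
None of the other events listed affects the running of the period under the stated rules.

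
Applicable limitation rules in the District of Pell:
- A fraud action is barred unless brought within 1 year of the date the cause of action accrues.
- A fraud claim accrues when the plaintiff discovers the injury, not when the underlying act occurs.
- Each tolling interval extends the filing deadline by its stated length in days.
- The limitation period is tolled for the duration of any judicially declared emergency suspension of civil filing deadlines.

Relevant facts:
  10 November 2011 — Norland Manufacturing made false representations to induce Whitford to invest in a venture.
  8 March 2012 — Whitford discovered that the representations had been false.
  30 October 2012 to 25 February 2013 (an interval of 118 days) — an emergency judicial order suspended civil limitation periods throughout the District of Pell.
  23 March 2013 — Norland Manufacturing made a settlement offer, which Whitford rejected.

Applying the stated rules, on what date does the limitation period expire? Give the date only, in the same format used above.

4 July 2013

The claim did not accrue until Whitford discovered the injury on 8 March 2012; the 10 November 2011 act date does not start the clock under the stated rule.
The untolled deadline — 1 year after 8 March 2012 — is 8 March 2013.
The emergency suspension of filing deadlines from 30 October 2012 to 25 February 2013 tolled the period for 118 days, extending the deadline to 4 July 2013.
None of the other events listed affects the running of the period under the stated rules.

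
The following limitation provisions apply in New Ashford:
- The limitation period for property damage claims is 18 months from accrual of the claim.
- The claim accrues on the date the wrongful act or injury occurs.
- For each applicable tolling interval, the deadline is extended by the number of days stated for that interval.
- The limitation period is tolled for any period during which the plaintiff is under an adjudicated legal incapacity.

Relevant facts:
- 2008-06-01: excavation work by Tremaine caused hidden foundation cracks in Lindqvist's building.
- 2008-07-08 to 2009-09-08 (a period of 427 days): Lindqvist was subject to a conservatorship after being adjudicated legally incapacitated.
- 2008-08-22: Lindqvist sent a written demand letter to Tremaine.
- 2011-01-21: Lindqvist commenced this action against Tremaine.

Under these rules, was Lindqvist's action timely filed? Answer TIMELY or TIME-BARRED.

The claim accrued on 2008-06-01, when the wrongful act occurred.
The untolled deadline — 18 months after 2008-06-01 — is 2009-12-01.
The plaintiff's legal incapacity from 2008-07-08 to 2009-09-08 tolled the period for 427 days, extending the deadline to 2011-02-01.
The other events in the timeline have no effect on the limitation period under the stated rules.
Filing on 2011-01-21 beat the 2011-02-01 deadline — the action is timely.

TIMELY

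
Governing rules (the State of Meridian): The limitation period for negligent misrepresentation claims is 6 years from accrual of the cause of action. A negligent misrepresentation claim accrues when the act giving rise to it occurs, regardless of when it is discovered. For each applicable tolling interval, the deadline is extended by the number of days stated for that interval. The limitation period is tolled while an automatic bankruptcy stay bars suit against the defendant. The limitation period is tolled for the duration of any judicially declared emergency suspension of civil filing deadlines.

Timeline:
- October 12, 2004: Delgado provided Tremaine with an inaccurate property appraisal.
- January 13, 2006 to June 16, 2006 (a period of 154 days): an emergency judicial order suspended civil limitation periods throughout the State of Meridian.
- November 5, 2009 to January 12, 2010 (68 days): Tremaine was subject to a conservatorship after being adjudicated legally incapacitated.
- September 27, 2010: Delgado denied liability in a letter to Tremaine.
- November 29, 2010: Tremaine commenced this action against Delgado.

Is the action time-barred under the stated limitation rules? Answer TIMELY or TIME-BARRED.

The limitation period began to run on October 12, 2004.
The untolled deadline — 6 years after October 12, 2004 — is October 12, 2010.
Because the emergency suspension of filing deadlines ran from January 13, 2006 to June 16, 2006, the deadline is extended by 154 days to March 15, 2011.
The plaintiff's legal incapacity from November 5, 2009 to January 12, 2010 does not toll the period, because no stated rule makes the plaintiff's incapacity a tolling event.
The other events in the timeline have no effect on the limitation period under the stated rules.
Tremaine filed on November 29, 2010, before the March 15, 2011 deadline, so the action is timely.

TIMELY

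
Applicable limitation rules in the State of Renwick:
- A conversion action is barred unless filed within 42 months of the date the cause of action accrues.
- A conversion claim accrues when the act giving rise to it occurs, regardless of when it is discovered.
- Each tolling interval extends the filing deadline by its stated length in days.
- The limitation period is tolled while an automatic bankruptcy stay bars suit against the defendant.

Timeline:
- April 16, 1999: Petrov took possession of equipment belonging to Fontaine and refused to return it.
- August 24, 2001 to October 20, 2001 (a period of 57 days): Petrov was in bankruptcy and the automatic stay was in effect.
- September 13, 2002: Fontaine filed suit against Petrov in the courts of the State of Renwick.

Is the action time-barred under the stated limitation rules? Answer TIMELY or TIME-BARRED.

The limitation period began to run on April 16, 1999.
Adding the 42 months base period to April 16, 1999 gives a deadline of October 16, 2002, before any tolling.
The period was tolled for 57 days by the automatic bankruptcy stay (August 24, 2001 to October 20, 2001), pushing the deadline to December 12, 2002.
Fontaine filed on September 13, 2002, before the December 12, 2002 deadline, so the action is timely.

TIMELY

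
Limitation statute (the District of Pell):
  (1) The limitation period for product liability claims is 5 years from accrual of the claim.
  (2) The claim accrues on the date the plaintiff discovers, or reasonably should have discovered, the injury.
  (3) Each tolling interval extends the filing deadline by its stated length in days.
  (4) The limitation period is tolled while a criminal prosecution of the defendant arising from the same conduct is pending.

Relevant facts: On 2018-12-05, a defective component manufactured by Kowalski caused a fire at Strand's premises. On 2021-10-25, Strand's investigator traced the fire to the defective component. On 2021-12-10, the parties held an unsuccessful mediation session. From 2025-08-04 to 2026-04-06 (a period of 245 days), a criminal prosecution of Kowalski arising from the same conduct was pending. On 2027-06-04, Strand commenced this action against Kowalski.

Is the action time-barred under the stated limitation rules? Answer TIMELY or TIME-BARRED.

Under the discovery rule, the claim accrued on 2021-10-25, when Strand discovered the injury — not on the 2018-12-05 date of the underlying act.
5 years from 2021-10-25 is 2026-10-25.
The pending criminal prosecution from 2025-08-04 to 2026-04-06 tolled the period for 245 days, extending the deadline to 2027-06-27.
Nothing else in the chronology tolls or restarts the period.
Strand filed on 2027-06-04, before the 2027-06-27 deadline, so the action is timely.

TIMELY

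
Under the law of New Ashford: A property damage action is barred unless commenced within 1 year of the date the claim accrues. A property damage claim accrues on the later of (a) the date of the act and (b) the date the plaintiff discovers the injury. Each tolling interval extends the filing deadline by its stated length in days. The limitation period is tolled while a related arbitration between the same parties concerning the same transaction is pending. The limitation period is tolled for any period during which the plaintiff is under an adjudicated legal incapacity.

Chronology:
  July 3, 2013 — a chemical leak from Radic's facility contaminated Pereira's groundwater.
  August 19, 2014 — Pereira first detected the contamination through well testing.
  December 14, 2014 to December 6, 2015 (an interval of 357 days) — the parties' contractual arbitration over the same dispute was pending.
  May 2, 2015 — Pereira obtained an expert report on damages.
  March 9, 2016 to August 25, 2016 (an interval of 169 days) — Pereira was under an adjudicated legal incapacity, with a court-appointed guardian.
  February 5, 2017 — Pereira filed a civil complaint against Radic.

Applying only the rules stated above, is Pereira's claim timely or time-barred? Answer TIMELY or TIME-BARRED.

Taking the later of the act (July 3, 2013) and discovery (August 19, 2014), the claim accrued on August 19, 2014.
The untolled deadline — 1 year after August 19, 2014 — is August 19, 2015.
The period was tolled for 357 days by the pending related arbitration (December 14, 2014 to December 6, 2015), pushing the deadline to August 10, 2016.
Because the plaintiff's legal incapacity ran from March 9, 2016 to August 25, 2016, the deadline is extended by 169 days to January 26, 2017.
The other events in the timeline have no effect on the limitation period under the stated rules.
Filing on February 5, 2017 missed the January 26, 2017 deadline — the action is time-barred.

TIME-BARRED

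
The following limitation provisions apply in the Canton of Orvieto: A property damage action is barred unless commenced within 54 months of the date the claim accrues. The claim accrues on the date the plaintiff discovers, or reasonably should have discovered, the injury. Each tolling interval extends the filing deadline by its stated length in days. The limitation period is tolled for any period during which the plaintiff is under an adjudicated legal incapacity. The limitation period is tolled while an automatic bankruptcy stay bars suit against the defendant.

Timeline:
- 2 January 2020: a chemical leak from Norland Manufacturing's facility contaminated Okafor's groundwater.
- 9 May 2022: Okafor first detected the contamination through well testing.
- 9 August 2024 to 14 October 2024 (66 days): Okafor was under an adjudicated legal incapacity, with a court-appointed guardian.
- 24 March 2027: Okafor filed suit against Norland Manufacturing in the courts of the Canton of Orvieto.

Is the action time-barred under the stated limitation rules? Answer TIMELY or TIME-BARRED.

TIME-BARRED

Under the discovery rule, the claim accrued on 9 May 2022, when Okafor discovered the injury — not on the 2 January 2020 date of the underlying act.
Adding the 54 months base period to 9 May 2022 gives a deadline of 9 November 2026, before any tolling.
The period was tolled for 66 days by the plaintiff's legal incapacity (9 August 2024 to 14 October 2024), pushing the deadline to 14 January 2027.
Okafor filed on 24 March 2027, after the 14 January 2027 deadline, so the action is time-barred.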